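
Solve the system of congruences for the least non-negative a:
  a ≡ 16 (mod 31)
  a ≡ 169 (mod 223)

From a ≡ 16 (mod 31) write a = 16 + 31t. Substituting into a ≡ 169 (mod 223) gives 31t ≡ 153 (mod 223), and since 31⁻¹ ≡ 36 (mod 223), t ≡ 156. Hence a ≡ 16 + 31·156 = 4852 (mod 6913).

4852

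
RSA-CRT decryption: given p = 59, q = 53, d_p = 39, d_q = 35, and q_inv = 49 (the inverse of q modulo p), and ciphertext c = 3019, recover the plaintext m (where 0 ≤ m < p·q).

565

m₁ = c^(d_p) mod p: c ≡ 10 (mod 59), and 10^39 mod 59 = 34.
m₂ = c^(d_q) mod q: c ≡ 51 (mod 53), and 51^35 mod 53 = 35.
h = q_inv·(m₁ − m₂) mod p = 49·(34 − 35) mod 59 = 10.
m = m₂ + h·q = 35 + 10·53 = 565.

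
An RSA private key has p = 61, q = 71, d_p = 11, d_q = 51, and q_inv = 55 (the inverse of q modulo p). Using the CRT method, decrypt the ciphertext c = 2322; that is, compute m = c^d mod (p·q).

m₁ = c^(d_p) mod p: c ≡ 4 (mod 61), and 4^11 mod 61 = 5.
m₂ = c^(d_q) mod q: c ≡ 50 (mod 71), and 50^51 mod 71 = 4.
h = q_inv·(m₁ − m₂) mod p = 55·(5 − 4) mod 61 = 55.
m = m₂ + h·q = 4 + 55·71 = 3909.

3909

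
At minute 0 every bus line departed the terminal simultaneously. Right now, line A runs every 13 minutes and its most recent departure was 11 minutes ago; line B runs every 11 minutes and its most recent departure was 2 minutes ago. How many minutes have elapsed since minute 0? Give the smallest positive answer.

24

From t ≡ 11 (mod 13) write t = 11 + 13s. Substituting into t ≡ 2 (mod 11) gives 13s ≡ 2 (mod 11), and since 2⁻¹ ≡ 6 (mod 11), s ≡ 1. Hence t ≡ 11 + 13·1 = 24 (mod 143).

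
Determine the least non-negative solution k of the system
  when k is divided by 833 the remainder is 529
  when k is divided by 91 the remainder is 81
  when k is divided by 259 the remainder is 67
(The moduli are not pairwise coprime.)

gcd(833, 91) = 7 and 7 | (81 − 529), so the pair is consistent; merging gives k ≡ 6360 (mod 10829), where 10829 = lcm(833, 91).
gcd(10829, 259) = 7 and 7 | (67 − 6360), so the pair is consistent; merging gives k ≡ 309572 (mod 400673), where 400673 = lcm(10829, 259).
The solution is unique modulo lcm(833, 91, 259) = 400673.

309572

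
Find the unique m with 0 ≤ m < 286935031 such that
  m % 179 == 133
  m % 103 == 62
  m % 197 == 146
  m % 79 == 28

254890763

From m ≡ 133 (mod 179) write m = 133 + 179t. Substituting into m ≡ 62 (mod 103) gives 179t ≡ 32 (mod 103), and since 76⁻¹ ≡ 61 (mod 103), t ≡ 98. Hence m ≡ 133 + 179·98 = 17675 (mod 18437).
From m ≡ 17675 (mod 18437) write m = 17675 + 18437t. Substituting into m ≡ 146 (mod 197) gives 18437t ≡ 4 (mod 197), and since 116⁻¹ ≡ 107 (mod 197), t ≡ 34. Hence m ≡ 17675 + 18437·34 = 644533 (mod 3632089).
From m ≡ 644533 (mod 3632089) write m = 644533 + 3632089t. Substituting into m ≡ 28 (mod 79) gives 3632089t ≡ 56 (mod 79), and since 64⁻¹ ≡ 21 (mod 79), t ≡ 70. Hence m ≡ 644533 + 3632089·70 = 254890763 (mod 286935031).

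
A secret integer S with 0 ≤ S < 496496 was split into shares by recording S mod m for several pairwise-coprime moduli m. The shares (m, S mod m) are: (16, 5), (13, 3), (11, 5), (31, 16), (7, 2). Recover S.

93109

The moduli are pairwise coprime; N = 16·13·11·31·7 = 496496.
N/16 = 31031; 31031 ≡ 7 (mod 16); 7·7 ≡ 1, so inverse 7.
N/13 = 38192; 38192 ≡ 11 (mod 13); 11·6 ≡ 1, so inverse 6.
N/11 = 45136; 45136 ≡ 3 (mod 11); 3·4 ≡ 1, so inverse 4.
N/31 = 16016; 16016 ≡ 20 (mod 31); 20·14 ≡ 1, so inverse 14.
N/7 = 70928; 70928 ≡ 4 (mod 7); 4·2 ≡ 1, so inverse 2.
S ≡ 5·31031·7 + 3·38192·6 + 5·45136·4 + 16·16016·14 + 2·70928·2 = 6547557.
6547557 mod 496496 = 93109.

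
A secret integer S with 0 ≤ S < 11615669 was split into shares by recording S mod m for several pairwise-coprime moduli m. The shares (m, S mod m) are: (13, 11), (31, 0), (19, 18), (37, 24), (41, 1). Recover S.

The moduli are pairwise coprime; N = 13·31·19·37·41 = 11615669.
N/13 = 893513; 893513 ≡ 10 (mod 13); 10·4 ≡ 1, so inverse 4.
N/31 = 374699; 374699 ≡ 2 (mod 31); 2·16 ≡ 1, so inverse 16.
N/19 = 611351; 611351 ≡ 7 (mod 19); 7·11 ≡ 1, so inverse 11.
N/37 = 313937; 313937 ≡ 29 (mod 37); 29·23 ≡ 1, so inverse 23.
N/41 = 283309; 283309 ≡ 40 (mod 41); 40·40 ≡ 1, so inverse 40.
S ≡ 11·893513·4 + 0·374699·16 + 18·611351·11 + 24·313937·23 + 1·283309·40 = 344987654.
344987654 mod 11615669 = 8133253.

8133253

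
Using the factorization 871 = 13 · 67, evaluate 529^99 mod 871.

1

Mod 13: 529 ≡ 9; by Fermat, exponent reduces to 99 mod 12 = 3; 9^3 ≡ 1 (mod 13).
Mod 67: 529 ≡ 60; by Fermat, exponent reduces to 99 mod 66 = 33; 60^33 ≡ 1 (mod 67).
Combine by CRT: x ≡ 1 (mod 13), x ≡ 1 (mod 67) ⇒ x ≡ 1 (mod 871).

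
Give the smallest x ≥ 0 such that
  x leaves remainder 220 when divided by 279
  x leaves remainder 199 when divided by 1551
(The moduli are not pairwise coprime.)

80851

gcd(279, 1551) = 3 and 3 | (199 − 220), so the pair is consistent; merging gives x ≡ 80851 (mod 144243), where 144243 = lcm(279, 1551).
The solution is unique modulo lcm(279, 1551) = 144243.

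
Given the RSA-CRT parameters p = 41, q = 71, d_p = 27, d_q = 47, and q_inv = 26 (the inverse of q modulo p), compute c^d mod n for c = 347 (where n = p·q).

m₁ = c^(d_p) mod p: c ≡ 19 (mod 41), and 19^27 mod 41 = 11.
m₂ = c^(d_q) mod q: c ≡ 63 (mod 71), and 63^47 mod 71 = 69.
h = q_inv·(m₁ − m₂) mod p = 26·(11 − 69) mod 41 = 9.
m = m₂ + h·q = 69 + 9·71 = 708.

708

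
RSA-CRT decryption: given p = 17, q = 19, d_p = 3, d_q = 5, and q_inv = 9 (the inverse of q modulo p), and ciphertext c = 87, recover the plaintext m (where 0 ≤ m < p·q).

178

m₁ = c^(d_p) mod p: c ≡ 2 (mod 17), and 2^3 mod 17 = 8.
m₂ = c^(d_q) mod q: c ≡ 11 (mod 19), and 11^5 mod 19 = 7.
h = q_inv·(m₁ − m₂) mod p = 9·(8 − 7) mod 17 = 9.
m = m₂ + h·q = 7 + 9·19 = 178.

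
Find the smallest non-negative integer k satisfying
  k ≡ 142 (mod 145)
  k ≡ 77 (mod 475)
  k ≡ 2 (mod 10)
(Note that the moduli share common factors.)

Combine the congruences pairwise.
gcd(145, 475) = 5 and 5 | (77 − 142), so the pair is consistent; merging gives k ≡ 12902 (mod 13775), where 13775 = lcm(145, 475).
gcd(13775, 10) = 5 and 5 | (2 − 12902), so the pair is consistent; merging gives k ≡ 12902 (mod 27550), where 27550 = lcm(13775, 10).
The solution is unique modulo lcm(145, 475, 10) = 27550.

12902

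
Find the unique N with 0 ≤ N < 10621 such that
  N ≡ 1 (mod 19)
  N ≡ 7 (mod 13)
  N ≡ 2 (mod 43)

7183

From N ≡ 1 (mod 19) write N = 1 + 19t. Substituting into N ≡ 7 (mod 13) gives 19t ≡ 6 (mod 13), and since 6⁻¹ ≡ 11 (mod 13), t ≡ 1. Hence N ≡ 1 + 19·1 = 20 (mod 247).
From N ≡ 20 (mod 247) write N = 20 + 247t. Substituting into N ≡ 2 (mod 43) gives 247t ≡ 25 (mod 43), and since 32⁻¹ ≡ 39 (mod 43), t ≡ 29. Hence N ≡ 20 + 247·29 = 7183 (mod 10621).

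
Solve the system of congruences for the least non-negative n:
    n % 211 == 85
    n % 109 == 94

12956

From n ≡ 85 (mod 211) write n = 85 + 211t. Substituting into n ≡ 94 (mod 109) gives 211t ≡ 9 (mod 109), and since 102⁻¹ ≡ 31 (mod 109), t ≡ 61. Hence n ≡ 85 + 211·61 = 12956 (mod 22999).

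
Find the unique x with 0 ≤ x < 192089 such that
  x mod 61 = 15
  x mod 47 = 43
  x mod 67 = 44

Combine the congruences pairwise.
From x ≡ 15 (mod 61) write x = 15 + 61t. Substituting into x ≡ 43 (mod 47) gives 61t ≡ 28 (mod 47), and since 14⁻¹ ≡ 37 (mod 47), t ≡ 2. Hence x ≡ 15 + 61·2 = 137 (mod 2867).
From x ≡ 137 (mod 2867) write x = 137 + 2867t. Substituting into x ≡ 44 (mod 67) gives 2867t ≡ 41 (mod 67), and since 53⁻¹ ≡ 43 (mod 67), t ≡ 21. Hence x ≡ 137 + 2867·21 = 60344 (mod 192089).

60344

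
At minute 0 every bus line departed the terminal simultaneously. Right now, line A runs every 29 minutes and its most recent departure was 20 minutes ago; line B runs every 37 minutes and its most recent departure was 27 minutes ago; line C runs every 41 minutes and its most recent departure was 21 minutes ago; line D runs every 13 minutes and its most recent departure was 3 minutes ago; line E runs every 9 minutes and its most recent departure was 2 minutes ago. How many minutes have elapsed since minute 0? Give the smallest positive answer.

The moduli are pairwise coprime; N = 29·37·41·13·9 = 5147181.
N/29 = 177489; 177489 ≡ 9 (mod 29); 9·13 ≡ 1, so inverse 13.
N/37 = 139113; 139113 ≡ 30 (mod 37); 30·21 ≡ 1, so inverse 21.
N/41 = 125541; 125541 ≡ 40 (mod 41); 40·40 ≡ 1, so inverse 40.
N/13 = 395937; 395937 ≡ 9 (mod 13); 9·3 ≡ 1, so inverse 3.
N/9 = 571909; 571909 ≡ 4 (mod 9); 4·7 ≡ 1, so inverse 7.
t ≡ 20·177489·13 + 27·139113·21 + 21·125541·40 + 3·395937·3 + 2·571909·7 = 242048810.
242048810 mod 5147181 = 131303.

131303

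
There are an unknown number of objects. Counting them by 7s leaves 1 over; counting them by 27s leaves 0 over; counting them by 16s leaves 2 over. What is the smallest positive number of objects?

162

From N ≡ 1 (mod 7) write N = 1 + 7t. Substituting into N ≡ 0 (mod 27) gives 7t ≡ 26 (mod 27), and since 7⁻¹ ≡ 4 (mod 27), t ≡ 23. Hence N ≡ 1 + 7·23 = 162 (mod 189).
From N ≡ 162 (mod 189) write N = 162 + 189t. Substituting into N ≡ 2 (mod 16) gives 189t ≡ 0 (mod 16), and since 13⁻¹ ≡ 5 (mod 16), t ≡ 0. Hence N ≡ 162 + 189·0 = 162 (mod 3024).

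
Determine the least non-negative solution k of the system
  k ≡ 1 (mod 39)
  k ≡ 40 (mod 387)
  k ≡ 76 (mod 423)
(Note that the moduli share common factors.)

90598

Combine the congruences pairwise.
gcd(39, 387) = 3 and 3 | (40 − 1), so the pair is consistent; merging gives k ≡ 40 (mod 5031), where 5031 = lcm(39, 387).
gcd(5031, 423) = 9 and 9 | (76 − 40), so the pair is consistent; merging gives k ≡ 90598 (mod 236457), where 236457 = lcm(5031, 423).
The solution is unique modulo lcm(39, 387, 423) = 236457.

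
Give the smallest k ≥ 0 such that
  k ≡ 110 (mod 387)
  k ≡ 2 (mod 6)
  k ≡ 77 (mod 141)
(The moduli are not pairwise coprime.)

gcd(387, 6) = 3 and 3 | (2 − 110), so the pair is consistent; merging gives k ≡ 110 (mod 774), where 774 = lcm(387, 6).
gcd(774, 141) = 3 and 3 | (77 − 110), so the pair is consistent; merging gives k ≡ 17138 (mod 36378), where 36378 = lcm(774, 141).
The solution is unique modulo lcm(387, 6, 141) = 36378.

17138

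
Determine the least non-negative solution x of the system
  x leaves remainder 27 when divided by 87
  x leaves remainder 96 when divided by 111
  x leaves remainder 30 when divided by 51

36393

gcd(87, 111) = 3 and 3 | (96 − 27), so the pair is consistent; merging gives x ≡ 984 (mod 3219), where 3219 = lcm(87, 111).
gcd(3219, 51) = 3 and 3 | (30 − 984), so the pair is consistent; merging gives x ≡ 36393 (mod 54723), where 54723 = lcm(3219, 51).
The solution is unique modulo lcm(87, 111, 51) = 54723.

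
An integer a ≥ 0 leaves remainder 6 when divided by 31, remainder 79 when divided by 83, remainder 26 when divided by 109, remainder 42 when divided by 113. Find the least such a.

28156252

Combine the congruences pairwise.
From a ≡ 6 (mod 31) write a = 6 + 31t. Substituting into a ≡ 79 (mod 83) gives 31t ≡ 73 (mod 83), and since 31⁻¹ ≡ 75 (mod 83), t ≡ 80. Hence a ≡ 6 + 31·80 = 2486 (mod 2573).
From a ≡ 2486 (mod 2573) write a = 2486 + 2573t. Substituting into a ≡ 26 (mod 109) gives 2573t ≡ 47 (mod 109), and since 66⁻¹ ≡ 38 (mod 109), t ≡ 42. Hence a ≡ 2486 + 2573·42 = 110552 (mod 280457).
From a ≡ 110552 (mod 280457) write a = 110552 + 280457t. Substituting into a ≡ 42 (mod 113) gives 280457t ≡ 4 (mod 113), and since 104⁻¹ ≡ 25 (mod 113), t ≡ 100. Hence a ≡ 110552 + 280457·100 = 28156252 (mod 31691641).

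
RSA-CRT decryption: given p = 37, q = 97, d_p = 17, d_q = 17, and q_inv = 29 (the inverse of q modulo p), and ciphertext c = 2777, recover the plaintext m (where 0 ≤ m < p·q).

2460

m₁ = c^(d_p) mod p: c ≡ 2 (mod 37), and 2^17 mod 37 = 18.
m₂ = c^(d_q) mod q: c ≡ 61 (mod 97), and 61^17 mod 97 = 35.
h = q_inv·(m₁ − m₂) mod p = 29·(18 − 35) mod 37 = 25.
m = m₂ + h·q = 35 + 25·97 = 2460.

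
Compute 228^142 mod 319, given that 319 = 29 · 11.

306

Mod 29: 228 ≡ 25; by Fermat, exponent reduces to 142 mod 28 = 2; 25^2 ≡ 16 (mod 29).
Mod 11: 228 ≡ 8; by Fermat, exponent reduces to 142 mod 10 = 2; 8^2 ≡ 9 (mod 11).
Combine by CRT: x ≡ 16 (mod 29), x ≡ 9 (mod 11) ⇒ x ≡ 306 (mod 319).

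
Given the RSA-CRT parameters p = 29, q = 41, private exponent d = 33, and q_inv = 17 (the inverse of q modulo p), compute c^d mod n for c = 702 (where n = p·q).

d_p = d mod (p−1) = 33 mod 28 = 5; d_q = d mod (q−1) = 33.
m₁ = c^(d_p) mod p: c ≡ 6 (mod 29), and 6^5 mod 29 = 4.
m₂ = c^(d_q) mod q: c ≡ 5 (mod 41), and 5^33 mod 41 = 39.
h = q_inv·(m₁ − m₂) mod p = 17·(4 − 39) mod 29 = 14.
m = m₂ + h·q = 39 + 14·41 = 613.

613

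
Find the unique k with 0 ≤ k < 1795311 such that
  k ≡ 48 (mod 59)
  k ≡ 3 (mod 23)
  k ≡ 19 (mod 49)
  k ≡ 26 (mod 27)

656423

Combine the congruences pairwise.
From k ≡ 48 (mod 59) write k = 48 + 59t. Substituting into k ≡ 3 (mod 23) gives 59t ≡ 1 (mod 23), and since 13⁻¹ ≡ 16 (mod 23), t ≡ 16. Hence k ≡ 48 + 59·16 = 992 (mod 1357).
From k ≡ 992 (mod 1357) write k = 992 + 1357t. Substituting into k ≡ 19 (mod 49) gives 1357t ≡ 7 (mod 49), and since 34⁻¹ ≡ 13 (mod 49), t ≡ 42. Hence k ≡ 992 + 1357·42 = 57986 (mod 66493).
From k ≡ 57986 (mod 66493) write k = 57986 + 66493t. Substituting into k ≡ 26 (mod 27) gives 66493t ≡ 9 (mod 27), and since 19⁻¹ ≡ 10 (mod 27), t ≡ 9. Hence k ≡ 57986 + 66493·9 = 656423 (mod 1795311).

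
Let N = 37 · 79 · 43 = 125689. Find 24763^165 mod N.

120325

Mod 37: 24763 ≡ 10; by Fermat, exponent reduces to 165 mod 36 = 21; 10^21 ≡ 1 (mod 37).
Mod 79: 24763 ≡ 36; by Fermat, exponent reduces to 165 mod 78 = 9; 36^9 ≡ 8 (mod 79).
Mod 43: 24763 ≡ 38; by Fermat, exponent reduces to 165 mod 42 = 39; 38^39 ≡ 11 (mod 43).
Combine by CRT: x ≡ 1 (mod 37), x ≡ 8 (mod 79), x ≡ 11 (mod 43) ⇒ x ≡ 120325 (mod 125689).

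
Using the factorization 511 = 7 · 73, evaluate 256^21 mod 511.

Mod 7: 256 ≡ 4; by Fermat, exponent reduces to 21 mod 6 = 3; 4^3 ≡ 1 (mod 7).
Mod 73: 256 ≡ 37; 37^21 ≡ 64 (mod 73).
Combine by CRT: x ≡ 1 (mod 7), x ≡ 64 (mod 73) ⇒ x ≡ 64 (mod 511).

64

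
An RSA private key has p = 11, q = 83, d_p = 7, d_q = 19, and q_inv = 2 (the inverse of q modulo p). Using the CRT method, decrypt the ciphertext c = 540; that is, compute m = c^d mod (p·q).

m₁ = c^(d_p) mod p: c ≡ 1 (mod 11), and 1^7 mod 11 = 1.
m₂ = c^(d_q) mod q: c ≡ 42 (mod 83), and 42^19 mod 83 = 18.
h = q_inv·(m₁ − m₂) mod p = 2·(1 − 18) mod 11 = 10.
m = m₂ + h·q = 18 + 10·83 = 848.

848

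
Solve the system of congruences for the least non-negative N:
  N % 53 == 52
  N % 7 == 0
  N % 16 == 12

476

From N ≡ 52 (mod 53) write N = 52 + 53t. Substituting into N ≡ 0 (mod 7) gives 53t ≡ 4 (mod 7), and since 4⁻¹ ≡ 2 (mod 7), t ≡ 1. Hence N ≡ 52 + 53·1 = 105 (mod 371).
From N ≡ 105 (mod 371) write N = 105 + 371t. Substituting into N ≡ 12 (mod 16) gives 371t ≡ 3 (mod 16), and since 3⁻¹ ≡ 11 (mod 16), t ≡ 1. Hence N ≡ 105 + 371·1 = 476 (mod 5936).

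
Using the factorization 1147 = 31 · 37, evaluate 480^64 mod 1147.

963

Mod 31: 480 ≡ 15; by Fermat, exponent reduces to 64 mod 30 = 4; 15^4 ≡ 2 (mod 31).
Mod 37: 480 ≡ 36; by Fermat, exponent reduces to 64 mod 36 = 28; 36^28 ≡ 1 (mod 37).
Combine by CRT: x ≡ 2 (mod 31), x ≡ 1 (mod 37) ⇒ x ≡ 963 (mod 1147).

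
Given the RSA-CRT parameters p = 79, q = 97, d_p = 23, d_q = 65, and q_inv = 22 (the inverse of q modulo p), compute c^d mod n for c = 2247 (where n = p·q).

m₁ = c^(d_p) mod p: c ≡ 35 (mod 79), and 35^23 mod 79 = 60.
m₂ = c^(d_q) mod q: c ≡ 16 (mod 97), and 16^65 mod 97 = 6.
h = q_inv·(m₁ − m₂) mod p = 22·(60 − 6) mod 79 = 3.
m = m₂ + h·q = 6 + 3·97 = 297.

297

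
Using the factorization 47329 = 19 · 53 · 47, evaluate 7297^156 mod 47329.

Mod 19: 7297 ≡ 1; by Fermat, exponent reduces to 156 mod 18 = 12; 1^12 ≡ 1 (mod 19).
Mod 53: 7297 ≡ 36; since 52 | 156, by Fermat 36^156 ≡ 1 (mod 53).
Mod 47: 7297 ≡ 12; by Fermat, exponent reduces to 156 mod 46 = 18; 12^18 ≡ 37 (mod 47).
Combine by CRT: x ≡ 1 (mod 19), x ≡ 1 (mod 53), x ≡ 37 (mod 47) ⇒ x ≡ 30211 (mod 47329).

30211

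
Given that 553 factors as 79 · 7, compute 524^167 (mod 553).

Mod 79: 524 ≡ 50; by Fermat, exponent reduces to 167 mod 78 = 11; 50^11 ≡ 2 (mod 79).
Mod 7: 524 ≡ 6; by Fermat, exponent reduces to 167 mod 6 = 5; 6^5 ≡ 6 (mod 7).
Combine by CRT: x ≡ 2 (mod 79), x ≡ 6 (mod 7) ⇒ x ≡ 160 (mod 553).

160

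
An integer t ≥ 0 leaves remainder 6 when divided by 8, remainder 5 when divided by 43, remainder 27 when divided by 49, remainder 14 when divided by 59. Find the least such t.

856694

The moduli are pairwise coprime; N = 8·43·49·59 = 994504.
N/8 = 124313; 124313 ≡ 1 (mod 8), inverse 1.
N/43 = 23128; 23128 ≡ 37 (mod 43); 37·7 ≡ 1, so inverse 7.
N/49 = 20296; 20296 ≡ 10 (mod 49); 10·5 ≡ 1, so inverse 5.
N/59 = 16856; 16856 ≡ 41 (mod 59); 41·36 ≡ 1, so inverse 36.
t ≡ 6·124313·1 + 5·23128·7 + 27·20296·5 + 14·16856·36 = 12790742.
12790742 mod 994504 = 856694.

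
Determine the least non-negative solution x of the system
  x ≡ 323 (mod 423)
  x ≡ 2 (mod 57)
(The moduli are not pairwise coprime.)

3707

gcd(423, 57) = 3 and 3 | (2 − 323), so the pair is consistent; merging gives x ≡ 3707 (mod 8037), where 8037 = lcm(423, 57).
The solution is unique modulo lcm(423, 57) = 8037.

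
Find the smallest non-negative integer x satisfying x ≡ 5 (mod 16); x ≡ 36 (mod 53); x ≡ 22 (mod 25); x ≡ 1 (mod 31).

394197

The moduli are pairwise coprime; N = 16·53·25·31 = 657200.
N/16 = 41075; 41075 ≡ 3 (mod 16); 3·11 ≡ 1, so inverse 11.
N/53 = 12400; 12400 ≡ 51 (mod 53); 51·26 ≡ 1, so inverse 26.
N/25 = 26288; 26288 ≡ 13 (mod 25); 13·2 ≡ 1, so inverse 2.
N/31 = 21200; 21200 ≡ 27 (mod 31); 27·23 ≡ 1, so inverse 23.
x ≡ 5·41075·11 + 36·12400·26 + 22·26288·2 + 1·21200·23 = 15509797.
15509797 mod 657200 = 394197.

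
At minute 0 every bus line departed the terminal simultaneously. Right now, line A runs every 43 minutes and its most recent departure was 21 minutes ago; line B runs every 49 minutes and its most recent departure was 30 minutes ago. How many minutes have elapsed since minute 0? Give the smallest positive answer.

From t ≡ 21 (mod 43) write t = 21 + 43s. Substituting into t ≡ 30 (mod 49) gives 43s ≡ 9 (mod 49), and since 43⁻¹ ≡ 8 (mod 49), s ≡ 23. Hence t ≡ 21 + 43·23 = 1010 (mod 2107).

1010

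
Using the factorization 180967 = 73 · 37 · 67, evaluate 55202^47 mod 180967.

20670

Mod 73: 55202 ≡ 14; 14^47 ≡ 11 (mod 73).
Mod 37: 55202 ≡ 35; by Fermat, exponent reduces to 47 mod 36 = 11; 35^11 ≡ 24 (mod 37).
Mod 67: 55202 ≡ 61; 61^47 ≡ 34 (mod 67).
Combine by CRT: x ≡ 11 (mod 73), x ≡ 24 (mod 37), x ≡ 34 (mod 67) ⇒ x ≡ 20670 (mod 180967).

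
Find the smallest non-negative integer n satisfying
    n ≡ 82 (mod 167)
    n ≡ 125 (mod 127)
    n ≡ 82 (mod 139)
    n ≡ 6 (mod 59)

53134639

From n ≡ 82 (mod 167) write n = 82 + 167t. Substituting into n ≡ 125 (mod 127) gives 167t ≡ 43 (mod 127), and since 40⁻¹ ≡ 54 (mod 127), t ≡ 36. Hence n ≡ 82 + 167·36 = 6094 (mod 21209).
From n ≡ 6094 (mod 21209) write n = 6094 + 21209t. Substituting into n ≡ 82 (mod 139) gives 21209t ≡ 104 (mod 139), and since 81⁻¹ ≡ 127 (mod 139), t ≡ 3. Hence n ≡ 6094 + 21209·3 = 69721 (mod 2948051).
From n ≡ 69721 (mod 2948051) write n = 69721 + 2948051t. Substituting into n ≡ 6 (mod 59) gives 2948051t ≡ 23 (mod 59), and since 57⁻¹ ≡ 29 (mod 59), t ≡ 18. Hence n ≡ 69721 + 2948051·18 = 53134639 (mod 173935009).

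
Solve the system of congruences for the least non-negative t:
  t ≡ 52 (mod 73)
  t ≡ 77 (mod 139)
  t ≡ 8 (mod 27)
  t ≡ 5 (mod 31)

The moduli are pairwise coprime; N = 73·139·27·31 = 8493039.
N/73 = 116343; 116343 ≡ 54 (mod 73); 54·23 ≡ 1, so inverse 23.
N/139 = 61101; 61101 ≡ 80 (mod 139); 80·106 ≡ 1, so inverse 106.
N/27 = 314557; 314557 ≡ 7 (mod 27); 7·4 ≡ 1, so inverse 4.
N/31 = 273969; 273969 ≡ 22 (mod 31); 22·24 ≡ 1, so inverse 24.
t ≡ 52·116343·23 + 77·61101·106 + 8·314557·4 + 5·273969·24 = 680794694.
680794694 mod 8493039 = 1351574.

1351574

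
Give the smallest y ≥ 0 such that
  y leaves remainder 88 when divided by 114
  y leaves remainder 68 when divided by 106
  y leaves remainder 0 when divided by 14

26992

Combine the congruences pairwise.
gcd(114, 106) = 2 and 2 | (68 − 88), so the pair is consistent; merging gives y ≡ 2824 (mod 6042), where 6042 = lcm(114, 106).
gcd(6042, 14) = 2 and 2 | (0 − 2824), so the pair is consistent; merging gives y ≡ 26992 (mod 42294), where 42294 = lcm(6042, 14).
The solution is unique modulo lcm(114, 106, 14) = 42294.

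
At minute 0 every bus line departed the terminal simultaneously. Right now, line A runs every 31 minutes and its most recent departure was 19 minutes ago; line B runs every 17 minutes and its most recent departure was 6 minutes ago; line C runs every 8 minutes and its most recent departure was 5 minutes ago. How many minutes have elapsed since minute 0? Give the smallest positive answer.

Combine the congruences pairwise.
From t ≡ 19 (mod 31) write t = 19 + 31s. Substituting into t ≡ 6 (mod 17) gives 31s ≡ 4 (mod 17), and since 14⁻¹ ≡ 11 (mod 17), s ≡ 10. Hence t ≡ 19 + 31·10 = 329 (mod 527).
From t ≡ 329 (mod 527) write t = 329 + 527s. Substituting into t ≡ 5 (mod 8) gives 527s ≡ 4 (mod 8), and since 7⁻¹ ≡ 7 (mod 8), s ≡ 4. Hence t ≡ 329 + 527·4 = 2437 (mod 4216).

2437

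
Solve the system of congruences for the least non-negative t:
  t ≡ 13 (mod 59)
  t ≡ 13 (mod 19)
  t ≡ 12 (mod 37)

The moduli are pairwise coprime; N = 59·19·37 = 41477.
N/59 = 703; 703 ≡ 54 (mod 59); 54·47 ≡ 1, so inverse 47.
N/19 = 2183; 2183 ≡ 17 (mod 19); 17·9 ≡ 1, so inverse 9.
N/37 = 1121; 1121 ≡ 11 (mod 37); 11·27 ≡ 1, so inverse 27.
t ≡ 13·703·47 + 13·2183·9 + 12·1121·27 = 1048148.
1048148 mod 41477 = 11223.

11223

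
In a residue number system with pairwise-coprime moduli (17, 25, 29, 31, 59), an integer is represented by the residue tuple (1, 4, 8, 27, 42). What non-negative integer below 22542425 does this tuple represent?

From x ≡ 1 (mod 17) write x = 1 + 17t. Substituting into x ≡ 4 (mod 25) gives 17t ≡ 3 (mod 25), and since 17⁻¹ ≡ 3 (mod 25), t ≡ 9. Hence x ≡ 1 + 17·9 = 154 (mod 425).
From x ≡ 154 (mod 425) write x = 154 + 425t. Substituting into x ≡ 8 (mod 29) gives 425t ≡ 28 (mod 29), and since 19⁻¹ ≡ 26 (mod 29), t ≡ 3. Hence x ≡ 154 + 425·3 = 1429 (mod 12325).
From x ≡ 1429 (mod 12325) write x = 1429 + 12325t. Substituting into x ≡ 27 (mod 31) gives 12325t ≡ 24 (mod 31), and since 18⁻¹ ≡ 19 (mod 31), t ≡ 22. Hence x ≡ 1429 + 12325·22 = 272579 (mod 382075).
From x ≡ 272579 (mod 382075) write x = 272579 + 382075t. Substituting into x ≡ 42 (mod 59) gives 382075t ≡ 43 (mod 59), and since 50⁻¹ ≡ 13 (mod 59), t ≡ 28. Hence x ≡ 272579 + 382075·28 = 10970679 (mod 22542425).

10970679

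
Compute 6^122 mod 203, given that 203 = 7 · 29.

Mod 7: 6 ≡ 6; by Fermat, exponent reduces to 122 mod 6 = 2; 6^2 ≡ 1 (mod 7).
Mod 29: 6 ≡ 6; by Fermat, exponent reduces to 122 mod 28 = 10; 6^10 ≡ 16 (mod 29).
Combine by CRT: x ≡ 1 (mod 7), x ≡ 16 (mod 29) ⇒ x ≡ 190 (mod 203).

190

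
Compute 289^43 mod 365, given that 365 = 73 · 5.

149

Mod 73: 289 ≡ 70; 70^43 ≡ 3 (mod 73).
Mod 5: 289 ≡ 4; by Fermat, exponent reduces to 43 mod 4 = 3; 4^3 ≡ 4 (mod 5).
Combine by CRT: x ≡ 3 (mod 73), x ≡ 4 (mod 5) ⇒ x ≡ 149 (mod 365).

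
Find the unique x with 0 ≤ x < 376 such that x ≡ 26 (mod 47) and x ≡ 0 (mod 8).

120

Combine the congruences pairwise.
From x ≡ 26 (mod 47) write x = 26 + 47t. Substituting into x ≡ 0 (mod 8) gives 47t ≡ 6 (mod 8), and since 7⁻¹ ≡ 7 (mod 8), t ≡ 2. Hence x ≡ 26 + 47·2 = 120 (mod 376).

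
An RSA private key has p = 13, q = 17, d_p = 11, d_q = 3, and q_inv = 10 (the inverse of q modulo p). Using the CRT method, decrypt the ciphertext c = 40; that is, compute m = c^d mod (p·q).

131

m₁ = c^(d_p) mod p: c ≡ 1 (mod 13), and 1^11 mod 13 = 1.
m₂ = c^(d_q) mod q: c ≡ 6 (mod 17), and 6^3 mod 17 = 12.
h = q_inv·(m₁ − m₂) mod p = 10·(1 − 12) mod 13 = 7.
m = m₂ + h·q = 12 + 7·17 = 131.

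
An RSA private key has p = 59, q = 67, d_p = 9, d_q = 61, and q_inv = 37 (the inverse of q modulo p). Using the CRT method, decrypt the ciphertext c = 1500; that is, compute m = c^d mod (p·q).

770

m₁ = c^(d_p) mod p: c ≡ 25 (mod 59), and 25^9 mod 59 = 3.
m₂ = c^(d_q) mod q: c ≡ 26 (mod 67), and 26^61 mod 67 = 33.
h = q_inv·(m₁ − m₂) mod p = 37·(3 − 33) mod 59 = 11.
m = m₂ + h·q = 33 + 11·67 = 770.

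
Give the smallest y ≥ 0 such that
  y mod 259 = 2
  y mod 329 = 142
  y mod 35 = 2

11657

gcd(259, 329) = 7 and 7 | (142 − 2), so the pair is consistent; merging gives y ≡ 11657 (mod 12173), where 12173 = lcm(259, 329).
gcd(12173, 35) = 7 and 7 | (2 − 11657), so the pair is consistent; merging gives y ≡ 11657 (mod 60865), where 60865 = lcm(12173, 35).
The solution is unique modulo lcm(259, 329, 35) = 60865.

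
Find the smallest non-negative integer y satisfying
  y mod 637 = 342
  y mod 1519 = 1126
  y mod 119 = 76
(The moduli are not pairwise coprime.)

122646

gcd(637, 1519) = 49 and 49 | (1126 − 342), so the pair is consistent; merging gives y ≡ 4164 (mod 19747), where 19747 = lcm(637, 1519).
gcd(19747, 119) = 7 and 7 | (76 − 4164), so the pair is consistent; merging gives y ≡ 122646 (mod 335699), where 335699 = lcm(19747, 119).
The solution is unique modulo lcm(637, 1519, 119) = 335699.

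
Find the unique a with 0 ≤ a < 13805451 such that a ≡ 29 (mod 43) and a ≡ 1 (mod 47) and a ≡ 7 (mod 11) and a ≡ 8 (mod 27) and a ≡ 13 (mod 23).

The moduli are pairwise coprime; N = 43·47·11·27·23 = 13805451.
N/43 = 321057; 321057 ≡ 19 (mod 43); 19·34 ≡ 1, so inverse 34.
N/47 = 293733; 293733 ≡ 30 (mod 47); 30·11 ≡ 1, so inverse 11.
N/11 = 1255041; 1255041 ≡ 7 (mod 11); 7·8 ≡ 1, so inverse 8.
N/27 = 511313; 511313 ≡ 14 (mod 27); 14·2 ≡ 1, so inverse 2.
N/23 = 600237; 600237 ≡ 6 (mod 23); 6·4 ≡ 1, so inverse 4.
a ≡ 29·321057·34 + 1·293733·11 + 7·1255041·8 + 8·511313·2 + 13·600237·4 = 429468893.
429468893 mod 13805451 = 1499912.

1499912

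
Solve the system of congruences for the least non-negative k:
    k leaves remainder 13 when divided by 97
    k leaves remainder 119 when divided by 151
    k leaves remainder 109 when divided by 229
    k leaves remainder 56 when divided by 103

The moduli are pairwise coprime; N = 97·151·229·103 = 345478789.
N/97 = 3561637; 3561637 ≡ 88 (mod 97); 88·43 ≡ 1, so inverse 43.
N/151 = 2287939; 2287939 ≡ 138 (mod 151); 138·58 ≡ 1, so inverse 58.
N/229 = 1508641; 1508641 ≡ 218 (mod 229); 218·104 ≡ 1, so inverse 104.
N/103 = 3354163; 3354163 ≡ 71 (mod 103); 71·74 ≡ 1, so inverse 74.
k ≡ 13·3561637·43 + 119·2287939·58 + 109·1508641·104 + 56·3354163·74 = 48783915909.
48783915909 mod 345478789 = 71406660.

71406660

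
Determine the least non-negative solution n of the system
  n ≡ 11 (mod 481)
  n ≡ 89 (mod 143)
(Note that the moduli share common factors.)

3378

gcd(481, 143) = 13 and 13 | (89 − 11), so the pair is consistent; merging gives n ≡ 3378 (mod 5291), where 5291 = lcm(481, 143).
The solution is unique modulo lcm(481, 143) = 5291.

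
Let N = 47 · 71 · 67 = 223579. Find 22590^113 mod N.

63987

Mod 47: 22590 ≡ 30; by Fermat, exponent reduces to 113 mod 46 = 21; 30^21 ≡ 20 (mod 47).
Mod 71: 22590 ≡ 12; by Fermat, exponent reduces to 113 mod 70 = 43; 12^43 ≡ 16 (mod 71).
Mod 67: 22590 ≡ 11; by Fermat, exponent reduces to 113 mod 66 = 47; 11^47 ≡ 2 (mod 67).
Combine by CRT: x ≡ 20 (mod 47), x ≡ 16 (mod 71), x ≡ 2 (mod 67) ⇒ x ≡ 63987 (mod 223579).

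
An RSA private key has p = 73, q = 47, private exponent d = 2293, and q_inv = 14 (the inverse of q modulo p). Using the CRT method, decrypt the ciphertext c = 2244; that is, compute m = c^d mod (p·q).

d_p = d mod (p−1) = 2293 mod 72 = 61; d_q = d mod (q−1) = 39.
m₁ = c^(d_p) mod p: c ≡ 54 (mod 73), and 54^61 mod 73 = 25.
m₂ = c^(d_q) mod q: c ≡ 35 (mod 47), and 35^39 mod 47 = 19.
h = q_inv·(m₁ − m₂) mod p = 14·(25 − 19) mod 73 = 11.
m = m₂ + h·q = 19 + 11·47 = 536.

536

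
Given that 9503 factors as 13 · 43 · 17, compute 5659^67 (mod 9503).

4242

Mod 13: 5659 ≡ 4; by Fermat, exponent reduces to 67 mod 12 = 7; 4^7 ≡ 4 (mod 13).
Mod 43: 5659 ≡ 26; by Fermat, exponent reduces to 67 mod 42 = 25; 26^25 ≡ 28 (mod 43).
Mod 17: 5659 ≡ 15; by Fermat, exponent reduces to 67 mod 16 = 3; 15^3 ≡ 9 (mod 17).
Combine by CRT: x ≡ 4 (mod 13), x ≡ 28 (mod 43), x ≡ 9 (mod 17) ⇒ x ≡ 4242 (mod 9503).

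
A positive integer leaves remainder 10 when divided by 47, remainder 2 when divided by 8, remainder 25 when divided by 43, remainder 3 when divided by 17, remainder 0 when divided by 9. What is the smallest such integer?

979866

The moduli are pairwise coprime; N = 47·8·43·17·9 = 2473704.
N/47 = 52632; 52632 ≡ 39 (mod 47); 39·41 ≡ 1, so inverse 41.
N/8 = 309213; 309213 ≡ 5 (mod 8); 5·5 ≡ 1, so inverse 5.
N/43 = 57528; 57528 ≡ 37 (mod 43); 37·7 ≡ 1, so inverse 7.
N/17 = 145512; 145512 ≡ 9 (mod 17); 9·2 ≡ 1, so inverse 2.
N/9 = 274856; 274856 ≡ 5 (mod 9); 5·2 ≡ 1, so inverse 2.
t ≡ 10·52632·41 + 2·309213·5 + 25·57528·7 + 3·145512·2 + 0·274856·2 = 35611722.
35611722 mod 2473704 = 979866.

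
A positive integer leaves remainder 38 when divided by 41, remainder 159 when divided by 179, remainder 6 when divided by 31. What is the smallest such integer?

202250

Combine the congruences pairwise.
From k ≡ 38 (mod 41) write k = 38 + 41t. Substituting into k ≡ 159 (mod 179) gives 41t ≡ 121 (mod 179), and since 41⁻¹ ≡ 131 (mod 179), t ≡ 99. Hence k ≡ 38 + 41·99 = 4097 (mod 7339).
From k ≡ 4097 (mod 7339) write k = 4097 + 7339t. Substituting into k ≡ 6 (mod 31) gives 7339t ≡ 1 (mod 31), and since 23⁻¹ ≡ 27 (mod 31), t ≡ 27. Hence k ≡ 4097 + 7339·27 = 202250 (mod 227509).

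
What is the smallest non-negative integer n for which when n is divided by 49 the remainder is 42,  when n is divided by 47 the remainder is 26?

From n ≡ 42 (mod 49) write n = 42 + 49t. Substituting into n ≡ 26 (mod 47) gives 49t ≡ 31 (mod 47), and since 2⁻¹ ≡ 24 (mod 47), t ≡ 39. Hence n ≡ 42 + 49·39 = 1953 (mod 2303).

1953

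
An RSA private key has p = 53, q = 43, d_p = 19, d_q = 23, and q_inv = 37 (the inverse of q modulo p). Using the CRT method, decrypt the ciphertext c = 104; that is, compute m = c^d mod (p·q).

m₁ = c^(d_p) mod p: c ≡ 51 (mod 53), and 51^19 mod 53 = 41.
m₂ = c^(d_q) mod q: c ≡ 18 (mod 43), and 18^23 mod 43 = 20.
h = q_inv·(m₁ − m₂) mod p = 37·(41 − 20) mod 53 = 35.
m = m₂ + h·q = 20 + 35·43 = 1525.

1525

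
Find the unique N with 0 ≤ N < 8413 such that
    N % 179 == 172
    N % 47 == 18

From N ≡ 172 (mod 179) write N = 172 + 179t. Substituting into N ≡ 18 (mod 47) gives 179t ≡ 34 (mod 47), and since 38⁻¹ ≡ 26 (mod 47), t ≡ 38. Hence N ≡ 172 + 179·38 = 6974 (mod 8413).

6974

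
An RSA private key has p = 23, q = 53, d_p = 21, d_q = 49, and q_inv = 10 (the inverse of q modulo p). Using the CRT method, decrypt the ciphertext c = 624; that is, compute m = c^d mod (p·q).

790

m₁ = c^(d_p) mod p: c ≡ 3 (mod 23), and 3^21 mod 23 = 8.
m₂ = c^(d_q) mod q: c ≡ 41 (mod 53), and 41^49 mod 53 = 48.
h = q_inv·(m₁ − m₂) mod p = 10·(8 − 48) mod 23 = 14.
m = m₂ + h·q = 48 + 14·53 = 790.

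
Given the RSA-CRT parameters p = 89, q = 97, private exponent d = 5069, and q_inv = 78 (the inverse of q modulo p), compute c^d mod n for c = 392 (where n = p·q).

d_p = d mod (p−1) = 5069 mod 88 = 53; d_q = d mod (q−1) = 77.
m₁ = c^(d_p) mod p: c ≡ 36 (mod 89), and 36^53 mod 89 = 79.
m₂ = c^(d_q) mod q: c ≡ 4 (mod 97), and 4^77 mod 97 = 54.
h = q_inv·(m₁ − m₂) mod p = 78·(79 − 54) mod 89 = 81.
m = m₂ + h·q = 54 + 81·97 = 7911.

7911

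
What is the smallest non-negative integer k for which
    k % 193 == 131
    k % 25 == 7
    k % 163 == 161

The moduli are pairwise coprime; N = 193·25·163 = 786475.
N/193 = 4075; 4075 ≡ 22 (mod 193); 22·79 ≡ 1, so inverse 79.
N/25 = 31459; 31459 ≡ 9 (mod 25); 9·14 ≡ 1, so inverse 14.
N/163 = 4825; 4825 ≡ 98 (mod 163); 98·5 ≡ 1, so inverse 5.
k ≡ 131·4075·79 + 7·31459·14 + 161·4825·5 = 49139282.
49139282 mod 786475 = 377832.

377832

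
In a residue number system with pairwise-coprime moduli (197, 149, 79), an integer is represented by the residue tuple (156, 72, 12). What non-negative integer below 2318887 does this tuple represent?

Combine the congruences pairwise.
From x ≡ 156 (mod 197) write x = 156 + 197t. Substituting into x ≡ 72 (mod 149) gives 197t ≡ 65 (mod 149), and since 48⁻¹ ≡ 59 (mod 149), t ≡ 110. Hence x ≡ 156 + 197·110 = 21826 (mod 29353).
From x ≡ 21826 (mod 29353) write x = 21826 + 29353t. Substituting into x ≡ 12 (mod 79) gives 29353t ≡ 69 (mod 79), and since 44⁻¹ ≡ 9 (mod 79), t ≡ 68. Hence x ≡ 21826 + 29353·68 = 2017830 (mod 2318887).

2017830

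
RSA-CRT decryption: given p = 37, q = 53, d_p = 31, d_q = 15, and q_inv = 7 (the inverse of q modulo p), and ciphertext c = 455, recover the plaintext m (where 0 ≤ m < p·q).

m₁ = c^(d_p) mod p: c ≡ 11 (mod 37), and 11^31 mod 37 = 11.
m₂ = c^(d_q) mod q: c ≡ 31 (mod 53), and 31^15 mod 53 = 51.
h = q_inv·(m₁ − m₂) mod p = 7·(11 − 51) mod 37 = 16.
m = m₂ + h·q = 51 + 16·53 = 899.

899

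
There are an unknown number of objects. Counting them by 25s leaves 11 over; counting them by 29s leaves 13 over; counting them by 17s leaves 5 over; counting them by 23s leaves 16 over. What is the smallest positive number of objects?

133761

The moduli are pairwise coprime; M = 25·29·17·23 = 283475.
M/25 = 11339; 11339 ≡ 14 (mod 25); 14·9 ≡ 1, so inverse 9.
M/29 = 9775; 9775 ≡ 2 (mod 29); 2·15 ≡ 1, so inverse 15.
M/17 = 16675; 16675 ≡ 15 (mod 17); 15·8 ≡ 1, so inverse 8.
M/23 = 12325; 12325 ≡ 20 (mod 23); 20·15 ≡ 1, so inverse 15.
N ≡ 11·11339·9 + 13·9775·15 + 5·16675·8 + 16·12325·15 = 6653686.
6653686 mod 283475 = 133761.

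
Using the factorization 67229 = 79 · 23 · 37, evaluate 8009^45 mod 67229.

Mod 79: 8009 ≡ 30; 30^45 ≡ 71 (mod 79).
Mod 23: 8009 ≡ 5; by Fermat, exponent reduces to 45 mod 22 = 1; 5^1 ≡ 5 (mod 23).
Mod 37: 8009 ≡ 17; by Fermat, exponent reduces to 45 mod 36 = 9; 17^9 ≡ 6 (mod 37).
Combine by CRT: x ≡ 71 (mod 79), x ≡ 5 (mod 23), x ≡ 6 (mod 37) ⇒ x ≡ 25351 (mod 67229).

25351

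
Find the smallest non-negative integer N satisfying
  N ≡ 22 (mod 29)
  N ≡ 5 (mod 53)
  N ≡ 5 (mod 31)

From N ≡ 22 (mod 29) write N = 22 + 29t. Substituting into N ≡ 5 (mod 53) gives 29t ≡ 36 (mod 53), and since 29⁻¹ ≡ 11 (mod 53), t ≡ 25. Hence N ≡ 22 + 29·25 = 747 (mod 1537).
From N ≡ 747 (mod 1537) write N = 747 + 1537t. Substituting into N ≡ 5 (mod 31) gives 1537t ≡ 2 (mod 31), and since 18⁻¹ ≡ 19 (mod 31), t ≡ 7. Hence N ≡ 747 + 1537·7 = 11506 (mod 47647).

11506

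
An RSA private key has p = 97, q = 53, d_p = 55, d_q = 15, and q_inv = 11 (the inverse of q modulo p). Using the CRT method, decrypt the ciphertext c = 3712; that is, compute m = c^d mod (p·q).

m₁ = c^(d_p) mod p: c ≡ 26 (mod 97), and 26^55 mod 97 = 23.
m₂ = c^(d_q) mod q: c ≡ 2 (mod 53), and 2^15 mod 53 = 14.
h = q_inv·(m₁ − m₂) mod p = 11·(23 − 14) mod 97 = 2.
m = m₂ + h·q = 14 + 2·53 = 120.

120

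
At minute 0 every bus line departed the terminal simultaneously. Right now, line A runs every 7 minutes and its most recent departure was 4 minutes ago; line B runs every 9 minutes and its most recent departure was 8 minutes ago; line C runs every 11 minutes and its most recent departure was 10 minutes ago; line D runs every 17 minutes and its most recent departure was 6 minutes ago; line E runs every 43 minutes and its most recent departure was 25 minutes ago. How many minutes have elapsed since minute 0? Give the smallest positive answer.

The moduli are pairwise coprime; N = 7·9·11·17·43 = 506583.
N/7 = 72369; 72369 ≡ 3 (mod 7); 3·5 ≡ 1, so inverse 5.
N/9 = 56287; 56287 ≡ 1 (mod 9), inverse 1.
N/11 = 46053; 46053 ≡ 7 (mod 11); 7·8 ≡ 1, so inverse 8.
N/17 = 29799; 29799 ≡ 15 (mod 17); 15·8 ≡ 1, so inverse 8.
N/43 = 11781; 11781 ≡ 42 (mod 43); 42·42 ≡ 1, so inverse 42.
t ≡ 4·72369·5 + 8·56287·1 + 10·46053·8 + 6·29799·8 + 25·11781·42 = 19382318.
19382318 mod 506583 = 132164.

132164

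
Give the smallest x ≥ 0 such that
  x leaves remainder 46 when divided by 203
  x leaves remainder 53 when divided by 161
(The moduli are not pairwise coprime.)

Combine the congruences pairwise.
gcd(203, 161) = 7 and 7 | (53 − 46), so the pair is consistent; merging gives x ≡ 858 (mod 4669), where 4669 = lcm(203, 161).
The solution is unique modulo lcm(203, 161) = 4669.

858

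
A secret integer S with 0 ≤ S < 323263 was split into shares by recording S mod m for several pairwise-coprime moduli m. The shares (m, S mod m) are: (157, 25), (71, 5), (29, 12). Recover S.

The moduli are pairwise coprime; N = 157·71·29 = 323263.
N/157 = 2059; 2059 ≡ 18 (mod 157); 18·96 ≡ 1, so inverse 96.
N/71 = 4553; 4553 ≡ 9 (mod 71); 9·8 ≡ 1, so inverse 8.
N/29 = 11147; 11147 ≡ 11 (mod 29); 11·8 ≡ 1, so inverse 8.
S ≡ 25·2059·96 + 5·4553·8 + 12·11147·8 = 6193832.
6193832 mod 323263 = 51835.

51835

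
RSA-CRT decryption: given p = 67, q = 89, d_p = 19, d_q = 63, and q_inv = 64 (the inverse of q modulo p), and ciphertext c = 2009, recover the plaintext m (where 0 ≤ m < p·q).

m₁ = c^(d_p) mod p: c ≡ 66 (mod 67), and 66^19 mod 67 = 66.
m₂ = c^(d_q) mod q: c ≡ 51 (mod 89), and 51^63 mod 89 = 3.
h = q_inv·(m₁ − m₂) mod p = 64·(66 − 3) mod 67 = 12.
m = m₂ + h·q = 3 + 12·89 = 1071.

1071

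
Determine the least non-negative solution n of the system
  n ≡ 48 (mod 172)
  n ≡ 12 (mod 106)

6584

gcd(172, 106) = 2 and 2 | (12 − 48), so the pair is consistent; merging gives n ≡ 6584 (mod 9116), where 9116 = lcm(172, 106).
The solution is unique modulo lcm(172, 106) = 9116.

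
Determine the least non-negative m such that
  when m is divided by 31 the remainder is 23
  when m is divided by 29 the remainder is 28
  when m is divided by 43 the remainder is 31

The moduli are pairwise coprime; N = 31·29·43 = 38657.
N/31 = 1247; 1247 ≡ 7 (mod 31); 7·9 ≡ 1, so inverse 9.
N/29 = 1333; 1333 ≡ 28 (mod 29); 28·28 ≡ 1, so inverse 28.
N/43 = 899; 899 ≡ 39 (mod 43); 39·32 ≡ 1, so inverse 32.
m ≡ 23·1247·9 + 28·1333·28 + 31·899·32 = 2195009.
2195009 mod 38657 = 30217.

30217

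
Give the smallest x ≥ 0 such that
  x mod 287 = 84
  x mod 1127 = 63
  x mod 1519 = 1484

gcd(287, 1127) = 7 and 7 | (63 − 84), so the pair is consistent; merging gives x ≡ 45143 (mod 46207), where 46207 = lcm(287, 1127).
gcd(46207, 1519) = 49 and 49 | (1484 − 45143), so the pair is consistent; merging gives x ≡ 183764 (mod 1432417), where 1432417 = lcm(46207, 1519).
The solution is unique modulo lcm(287, 1127, 1519) = 1432417.

183764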